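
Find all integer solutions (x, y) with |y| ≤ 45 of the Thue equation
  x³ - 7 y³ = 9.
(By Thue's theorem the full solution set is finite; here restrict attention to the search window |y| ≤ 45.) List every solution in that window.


The equation is x³ - 7y³ = 9. For fixed y, x³ = 7·y³ + 9, so a solution requires the RHS to be a perfect cube.
Strategy: iterate y from -45 to 45, compute RHS = 7·y³ + 9, and check whether it is a (positive or negative) perfect cube.
Check small values of y:
  y = 0: RHS = 9 is not a perfect cube.
  y = 1: RHS = 16 is not a perfect cube.
  y = -1: RHS = 2 is not a perfect cube.
  y = 2: RHS = 65 is not a perfect cube.
  y = -2: RHS = -47 is not a perfect cube.
  y = 3: RHS = 198 is not a perfect cube.
  y = -3: RHS = -180 is not a perfect cube.
Continuing the search up to |y| = 45 finds no solutions either.
No (x, y) in the scanned range satisfies the equation.

No integer solutions with |y| ≤ 45.


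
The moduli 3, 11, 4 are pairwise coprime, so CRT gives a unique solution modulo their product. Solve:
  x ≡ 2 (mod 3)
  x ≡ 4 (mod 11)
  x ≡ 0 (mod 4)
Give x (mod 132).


Moduli 3, 11, 4 are pairwise coprime; by CRT there is a unique solution modulo M = 3 · 11 · 4 = 132.
Solve pairwise, accumulating the modulus:
  Start with x ≡ 2 (mod 3).
  Combine with x ≡ 4 (mod 11): since gcd(3, 11) = 1, we get a unique residue mod 33.
    Write x = 2 + 3·t and substitute into x ≡ 4 (mod 11): 3·t ≡ 4 − 2 = 2 (mod 11).
    The inverse of 3 mod 11 is 4 (since 3·4 = 12 = 1·11 + 1), so t ≡ 4·2 = 8 ≡ 8 (mod 11).
    Then x = 2 + 3·8 = 26, valid modulo lcm(3, 11) = 33: x ≡ 26 (mod 33).
  Combine with x ≡ 0 (mod 4): since gcd(33, 4) = 1, we get a unique residue mod 132.
    Write x = 26 + 33·t and substitute into x ≡ 0 (mod 4): 33·t ≡ 0 − 26 = -26 (mod 4).
    Reduce coefficients mod 4: 1·t ≡ 2 (mod 4).
    So t ≡ 2 (mod 4).
    Then x = 26 + 33·2 = 92, valid modulo lcm(33, 4) = 132: x ≡ 92 (mod 132).
Verify: 92 mod 3 = 2 ✓, 92 mod 11 = 4 ✓, 92 mod 4 = 0 ✓.

x ≡ 92 (mod 132).


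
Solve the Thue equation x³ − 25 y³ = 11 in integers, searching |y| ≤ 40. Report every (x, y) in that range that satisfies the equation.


The equation is x³ - 25y³ = 11. For fixed y, x³ = 25·y³ + 11, so a solution requires the RHS to be a perfect cube.
Strategy: iterate y from -40 to 40, compute RHS = 25·y³ + 11, and check whether it is a (positive or negative) perfect cube.
Check small values of y:
  y = 0: RHS = 11 is not a perfect cube.
  y = 1: RHS = 36 is not a perfect cube.
  y = -1: RHS = -14 is not a perfect cube.
  y = 2: RHS = 211 is not a perfect cube.
  y = -2: RHS = -189 is not a perfect cube.
  y = 3: RHS = 686 is not a perfect cube.
  y = -3: RHS = -664 is not a perfect cube.
Continuing the search up to |y| = 40 finds no solutions either.
No (x, y) in the scanned range satisfies the equation.

No integer solutions with |y| ≤ 40.


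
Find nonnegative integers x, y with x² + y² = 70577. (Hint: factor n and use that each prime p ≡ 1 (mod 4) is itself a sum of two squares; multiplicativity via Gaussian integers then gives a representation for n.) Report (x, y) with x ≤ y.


Step 1: Factor n = 70577 = 13 · 61 · 89.
Step 2: Check the mod-4 condition on each prime factor: 13 ≡ 1 (mod 4), exponent 1; 61 ≡ 1 (mod 4), exponent 1; 89 ≡ 1 (mod 4), exponent 1.
All primes ≡ 3 (mod 4) appear to even exponent (or don't appear), so by the two-squares theorem n IS expressible as a sum of two squares.
Step 3: Build a representation. Here n = 13 · 61 · 89 is a product of primes ≡ 1 (mod 4). Each prime p ≡ 1 (mod 4) is itself a sum of two squares; find a² by testing p − a² for a perfect square:
  13: 13 − 1² = 12, 13 − 2² = 9 = 3² ⇒ 13 = 2² + 3².
  61: 61 − 1² = 60, 61 − 2² = 57, 61 − 3² = 52, 61 − 4² = 45, 61 − 5² = 36 = 6² ⇒ 61 = 5² + 6².
  89: 89 − 1² = 88, 89 − 2² = 85, 89 − 3² = 80, 89 − 4² = 73, 89 − 5² = 64 = 8² ⇒ 89 = 5² + 8².
  Combine using the Brahmagupta–Fibonacci identity (a² + b²)(c² + d²) = (ac − bd)² + (ad + bc)² = (ac + bd)² + (ad − bc)²:
  13 · 61 = 793: from (2² + 3²)(5² + 6²), take (2·5 − 3·6, 2·6 + 3·5) = (10 − 18, 12 + 15) = (-8, 27); dropping signs (only squares matter) gives (8, 27); check 8² + 27² = 64 + 729 = 793 ✓.
  793 · 89 = 70577: from (8² + 27²)(5² + 8²), take (8·5 − 27·8, 8·8 + 27·5) = (40 − 216, 64 + 135) = (-176, 199); dropping signs (only squares matter) gives (176, 199); check 176² + 199² = 30976 + 39601 = 70577 ✓.
Step 4: Order so x ≤ y and verify: 176² + 199² = 30976 + 39601 = 70577 = n. ✓

n = 70577 = 176² + 199² (one valid representation with x ≤ y).


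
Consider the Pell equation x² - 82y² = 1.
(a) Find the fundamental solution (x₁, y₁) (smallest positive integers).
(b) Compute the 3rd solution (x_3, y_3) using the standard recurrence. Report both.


Step 1: Find the fundamental solution (x₁, y₁) of x² - 82y² = 1.
  Expand √82 as a continued fraction. a₀ = ⌊√82⌋ = 9; iterate m_{k+1} = d_k·a_k − m_k, d_{k+1} = (82 − m_{k+1}²)/d_k, a_{k+1} = ⌊(a₀ + m_{k+1})/d_{k+1}⌋ (starting m₀ = 0, d₀ = 1), with convergents p_k = a_k·p_{k-1} + p_{k-2}, q_k = a_k·q_{k-1} + q_{k-2} (p₋₁ = 1, q₋₁ = 0):
  k = 0: a₀ = 9; p₀/q₀ = 9/1; p₀² − 82·q₀² = 81 − 82 = -1.
  k = 1: m = 9, d = 1, a = ⌊(9 + 9)/1⌋ = 18; p/q = (18·9 + 1)/(18·1 + 0) = 163/18; p² − 82·q² = 26569 − 26568 = 1.
  The first convergent with p² − 82·q² = 1 gives the fundamental solution (x₁, y₁) = (163, 18).
Step 2: Apply the recurrence (x_{n+1}, y_{n+1}) = (x₁x_n + 82y₁y_n, x₁y_n + y₁x_n) repeatedly.
  From (x_1, y_1) = (163, 18): x_2 = 163·163 + 82·18·18 = 53137; y_2 = 163·18 + 18·163 = 5868.
  From (x_2, y_2) = (53137, 5868): x_3 = 163·53137 + 82·18·5868 = 17322499; y_3 = 163·5868 + 18·53137 = 1912950.
Step 3: Verify x_3² - 82·y_3² = 300068971605001 - 300068971605000 = 1 (should be 1). ✓

(x_1, y_1) = (163, 18); (x_3, y_3) = (17322499, 1912950).


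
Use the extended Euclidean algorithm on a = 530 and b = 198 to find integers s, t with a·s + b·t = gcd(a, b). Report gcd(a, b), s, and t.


Euclidean algorithm on (530, 198) — divide until remainder is 0:
  530 = 2 · 198 + 134
  198 = 1 · 134 + 64
  134 = 2 · 64 + 6
  64 = 10 · 6 + 4
  6 = 1 · 4 + 2
  4 = 2 · 2 + 0
gcd(530, 198) = 2.
Track Bezout coefficients alongside the remainders: start with r₀ = 530 = a·1 + b·0 (s = 1, t = 0) and r₁ = 198 = a·0 + b·1 (s = 0, t = 1); each new remainder r_{k+1} = r_{k-1} − q_k·r_k inherits s_{k+1} = s_{k-1} − q_k·s_k, t_{k+1} = t_{k-1} − q_k·t_k, so r_k = a·s_k + b·t_k at every step:
  q = 2: r = 134, s = 1 − 2·0 = 1, t = 0 − 2·1 = -2  (check: 530·1 + 198·(-2) = 134)
  q = 1: r = 64, s = 0 − 1·1 = -1, t = 1 − 1·(-2) = 3  (check: 530·(-1) + 198·3 = 64)
  q = 2: r = 6, s = 1 − 2·(-1) = 3, t = -2 − 2·3 = -8  (check: 530·3 + 198·(-8) = 6)
  q = 10: r = 4, s = -1 − 10·3 = -31, t = 3 − 10·(-8) = 83  (check: 530·(-31) + 198·83 = 4)
  q = 1: r = 2, s = 3 − 1·(-31) = 34, t = -8 − 1·83 = -91  (check: 530·34 + 198·(-91) = 2)
The row with r = 2 (the gcd) gives the Bezout coefficients s = 34, t = -91.
Result: 530 · (34) + 198 · (-91) = 2.

gcd(530, 198) = 2; s = 34, t = -91 (check: 530·34 + 198·(-91) = 2).


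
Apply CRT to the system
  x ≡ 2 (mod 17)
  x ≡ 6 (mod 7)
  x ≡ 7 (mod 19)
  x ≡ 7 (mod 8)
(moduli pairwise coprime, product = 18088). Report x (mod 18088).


Product of moduli M = 17 · 7 · 19 · 8 = 18088.
Merge one congruence at a time:
  Start: x ≡ 2 (mod 17).
  Combine with x ≡ 6 (mod 7); new modulus lcm = 119.
    Write x = 2 + 17·t and substitute into x ≡ 6 (mod 7): 17·t ≡ 6 − 2 = 4 (mod 7).
    Reduce coefficients mod 7: 3·t ≡ 4 (mod 7).
    The inverse of 3 mod 7 is 5 (since 3·5 = 15 = 2·7 + 1), so t ≡ 5·4 = 20 ≡ 6 (mod 7).
    Then x = 2 + 17·6 = 104, valid modulo lcm(17, 7) = 119: x ≡ 104 (mod 119).
  Combine with x ≡ 7 (mod 19); new modulus lcm = 2261.
    Write x = 104 + 119·t and substitute into x ≡ 7 (mod 19): 119·t ≡ 7 − 104 = -97 (mod 19).
    Reduce coefficients mod 19: 5·t ≡ 17 (mod 19).
    The inverse of 5 mod 19 is 4 (since 5·4 = 20 = 1·19 + 1), so t ≡ 4·17 = 68 ≡ 11 (mod 19).
    Then x = 104 + 119·11 = 1413, valid modulo lcm(119, 19) = 2261: x ≡ 1413 (mod 2261).
  Combine with x ≡ 7 (mod 8); new modulus lcm = 18088.
    Write x = 1413 + 2261·t and substitute into x ≡ 7 (mod 8): 2261·t ≡ 7 − 1413 = -1406 (mod 8).
    Reduce coefficients mod 8: 5·t ≡ 2 (mod 8).
    The inverse of 5 mod 8 is 5 (since 5·5 = 25 = 3·8 + 1), so t ≡ 5·2 = 10 ≡ 2 (mod 8).
    Then x = 1413 + 2261·2 = 5935, valid modulo lcm(2261, 8) = 18088: x ≡ 5935 (mod 18088).
Verify against each original: 5935 mod 17 = 2, 5935 mod 7 = 6, 5935 mod 19 = 7, 5935 mod 8 = 7.

x ≡ 5935 (mod 18088).


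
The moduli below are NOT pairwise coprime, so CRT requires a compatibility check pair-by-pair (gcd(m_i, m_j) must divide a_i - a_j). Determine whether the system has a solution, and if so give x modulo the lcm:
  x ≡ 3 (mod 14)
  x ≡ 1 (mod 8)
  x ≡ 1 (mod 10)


Moduli 14, 8, 10 are not pairwise coprime, so CRT works modulo lcm(m_i) when all pairwise compatibility conditions hold.
Pairwise compatibility: gcd(m_i, m_j) must divide a_i - a_j for every pair.
Merge one congruence at a time:
  Start: x ≡ 3 (mod 14).
  Combine with x ≡ 1 (mod 8): gcd(14, 8) = 2; 1 - 3 = -2, which IS divisible by 2, so compatible.
    Write x = 3 + 14·t and substitute into x ≡ 1 (mod 8): 14·t ≡ 1 − 3 = -2 (mod 8).
    Divide the congruence (and modulus) by g = 2: 7·t ≡ -1 (mod 4).
    Reduce coefficients mod 4: 3·t ≡ 3 (mod 4).
    The inverse of 3 mod 4 is 3 (since 3·3 = 9 = 2·4 + 1), so t ≡ 3·3 = 9 ≡ 1 (mod 4).
    Then x = 3 + 14·1 = 17, valid modulo lcm(14, 8) = 56: x ≡ 17 (mod 56).
  Combine with x ≡ 1 (mod 10): gcd(56, 10) = 2; 1 - 17 = -16, which IS divisible by 2, so compatible.
    Write x = 17 + 56·t and substitute into x ≡ 1 (mod 10): 56·t ≡ 1 − 17 = -16 (mod 10).
    Divide the congruence (and modulus) by g = 2: 28·t ≡ -8 (mod 5).
    Reduce coefficients mod 5: 3·t ≡ 2 (mod 5).
    The inverse of 3 mod 5 is 2 (since 3·2 = 6 = 1·5 + 1), so t ≡ 2·2 = 4 ≡ 4 (mod 5).
    Then x = 17 + 56·4 = 241, valid modulo lcm(56, 10) = 280: x ≡ 241 (mod 280).
Verify: 241 mod 14 = 3, 241 mod 8 = 1, 241 mod 10 = 1.

x ≡ 241 (mod 280).


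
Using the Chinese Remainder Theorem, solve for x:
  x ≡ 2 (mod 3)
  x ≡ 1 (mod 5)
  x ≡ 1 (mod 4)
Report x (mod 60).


Moduli 3, 5, 4 are pairwise coprime; by CRT there is a unique solution modulo M = 3 · 5 · 4 = 60.
Solve pairwise, accumulating the modulus:
  Start with x ≡ 2 (mod 3).
  Combine with x ≡ 1 (mod 5): since gcd(3, 5) = 1, we get a unique residue mod 15.
    Write x = 2 + 3·t and substitute into x ≡ 1 (mod 5): 3·t ≡ 1 − 2 = -1 (mod 5).
    Reduce coefficients mod 5: 3·t ≡ 4 (mod 5).
    The inverse of 3 mod 5 is 2 (since 3·2 = 6 = 1·5 + 1), so t ≡ 2·4 = 8 ≡ 3 (mod 5).
    Then x = 2 + 3·3 = 11, valid modulo lcm(3, 5) = 15: x ≡ 11 (mod 15).
  Combine with x ≡ 1 (mod 4): since gcd(15, 4) = 1, we get a unique residue mod 60.
    Write x = 11 + 15·t and substitute into x ≡ 1 (mod 4): 15·t ≡ 1 − 11 = -10 (mod 4).
    Reduce coefficients mod 4: 3·t ≡ 2 (mod 4).
    The inverse of 3 mod 4 is 3 (since 3·3 = 9 = 2·4 + 1), so t ≡ 3·2 = 6 ≡ 2 (mod 4).
    Then x = 11 + 15·2 = 41, valid modulo lcm(15, 4) = 60: x ≡ 41 (mod 60).
Verify: 41 mod 3 = 2 ✓, 41 mod 5 = 1 ✓, 41 mod 4 = 1 ✓.

x ≡ 41 (mod 60).


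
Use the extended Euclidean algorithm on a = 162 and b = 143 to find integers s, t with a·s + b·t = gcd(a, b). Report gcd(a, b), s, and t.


Euclidean algorithm on (162, 143) — divide until remainder is 0:
  162 = 1 · 143 + 19
  143 = 7 · 19 + 10
  19 = 1 · 10 + 9
  10 = 1 · 9 + 1
  9 = 9 · 1 + 0
gcd(162, 143) = 1.
Track Bezout coefficients alongside the remainders: start with r₀ = 162 = a·1 + b·0 (s = 1, t = 0) and r₁ = 143 = a·0 + b·1 (s = 0, t = 1); each new remainder r_{k+1} = r_{k-1} − q_k·r_k inherits s_{k+1} = s_{k-1} − q_k·s_k, t_{k+1} = t_{k-1} − q_k·t_k, so r_k = a·s_k + b·t_k at every step:
  q = 1: r = 19, s = 1 − 1·0 = 1, t = 0 − 1·1 = -1  (check: 162·1 + 143·(-1) = 19)
  q = 7: r = 10, s = 0 − 7·1 = -7, t = 1 − 7·(-1) = 8  (check: 162·(-7) + 143·8 = 10)
  q = 1: r = 9, s = 1 − 1·(-7) = 8, t = -1 − 1·8 = -9  (check: 162·8 + 143·(-9) = 9)
  q = 1: r = 1, s = -7 − 1·8 = -15, t = 8 − 1·(-9) = 17  (check: 162·(-15) + 143·17 = 1)
The row with r = 1 (the gcd) gives the Bezout coefficients s = -15, t = 17.
Result: 162 · (-15) + 143 · (17) = 1.

gcd(162, 143) = 1; s = -15, t = 17 (check: 162·(-15) + 143·17 = 1).


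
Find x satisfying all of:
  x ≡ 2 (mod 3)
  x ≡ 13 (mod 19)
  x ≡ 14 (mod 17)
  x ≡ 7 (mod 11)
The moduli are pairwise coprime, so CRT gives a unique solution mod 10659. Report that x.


Product of moduli M = 3 · 19 · 17 · 11 = 10659.
Merge one congruence at a time:
  Start: x ≡ 2 (mod 3).
  Combine with x ≡ 13 (mod 19); new modulus lcm = 57.
    Write x = 2 + 3·t and substitute into x ≡ 13 (mod 19): 3·t ≡ 13 − 2 = 11 (mod 19).
    The inverse of 3 mod 19 is 13 (since 3·13 = 39 = 2·19 + 1), so t ≡ 13·11 = 143 ≡ 10 (mod 19).
    Then x = 2 + 3·10 = 32, valid modulo lcm(3, 19) = 57: x ≡ 32 (mod 57).
  Combine with x ≡ 14 (mod 17); new modulus lcm = 969.
    Write x = 32 + 57·t and substitute into x ≡ 14 (mod 17): 57·t ≡ 14 − 32 = -18 (mod 17).
    Reduce coefficients mod 17: 6·t ≡ 16 (mod 17).
    The inverse of 6 mod 17 is 3 (since 6·3 = 18 = 1·17 + 1), so t ≡ 3·16 = 48 ≡ 14 (mod 17).
    Then x = 32 + 57·14 = 830, valid modulo lcm(57, 17) = 969: x ≡ 830 (mod 969).
  Combine with x ≡ 7 (mod 11); new modulus lcm = 10659.
    Write x = 830 + 969·t and substitute into x ≡ 7 (mod 11): 969·t ≡ 7 − 830 = -823 (mod 11).
    Reduce coefficients mod 11: 1·t ≡ 2 (mod 11).
    So t ≡ 2 (mod 11).
    Then x = 830 + 969·2 = 2768, valid modulo lcm(969, 11) = 10659: x ≡ 2768 (mod 10659).
Verify against each original: 2768 mod 3 = 2, 2768 mod 19 = 13, 2768 mod 17 = 14, 2768 mod 11 = 7.

x ≡ 2768 (mod 10659).


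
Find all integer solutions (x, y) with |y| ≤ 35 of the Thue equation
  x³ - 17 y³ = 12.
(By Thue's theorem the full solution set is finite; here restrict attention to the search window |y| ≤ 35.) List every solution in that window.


The equation is x³ - 17y³ = 12. For fixed y, x³ = 17·y³ + 12, so a solution requires the RHS to be a perfect cube.
Strategy: iterate y from -35 to 35, compute RHS = 17·y³ + 12, and check whether it is a (positive or negative) perfect cube.
Check small values of y:
  y = 0: RHS = 12 is not a perfect cube.
  y = 1: RHS = 29 is not a perfect cube.
  y = -1: RHS = -5 is not a perfect cube.
  y = 2: RHS = 148 is not a perfect cube.
  y = -2: RHS = -124 is not a perfect cube.
  y = 3: RHS = 471 is not a perfect cube.
  y = -3: RHS = -447 is not a perfect cube.
Continuing the search up to |y| = 35 finds no solutions either.
No (x, y) in the scanned range satisfies the equation.

No integer solutions with |y| ≤ 35.


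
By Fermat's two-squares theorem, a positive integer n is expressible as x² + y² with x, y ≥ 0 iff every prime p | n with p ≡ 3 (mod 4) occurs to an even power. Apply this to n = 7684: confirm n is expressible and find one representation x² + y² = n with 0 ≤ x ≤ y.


Step 1: Factor n = 7684 = 2^2 · 17 · 113.
Step 2: Check the mod-4 condition on each prime factor: 2 = 2 (special); 17 ≡ 1 (mod 4), exponent 1; 113 ≡ 1 (mod 4), exponent 1.
All primes ≡ 3 (mod 4) appear to even exponent (or don't appear), so by the two-squares theorem n IS expressible as a sum of two squares.
Step 3: Build a representation. Group n = k² · m with k = 2 and m = 17 · 113 = 1921 (a product of primes ≡ 1 (mod 4)); a representation of m scales to one of n via (k·x)² + (k·y)² = k²(x² + y²). Each prime p ≡ 1 (mod 4) is itself a sum of two squares; find a² by testing p − a² for a perfect square:
  17: 17 − 1² = 16 = 4² ⇒ 17 = 1² + 4².
  113: 113 − 1² = 112, 113 − 2² = 109, 113 − 3² = 104, 113 − 4² = 97, 113 − 5² = 88, 113 − 6² = 77, 113 − 7² = 64 = 8² ⇒ 113 = 7² + 8².
  Combine using the Brahmagupta–Fibonacci identity (a² + b²)(c² + d²) = (ac − bd)² + (ad + bc)² = (ac + bd)² + (ad − bc)²:
  17 · 113 = 1921: from (1² + 4²)(7² + 8²), take (1·7 − 4·8, 1·8 + 4·7) = (7 − 32, 8 + 28) = (-25, 36); dropping signs (only squares matter) gives (25, 36); check 25² + 36² = 625 + 1296 = 1921 ✓.
  Scale by k = 2: (2·25, 2·36) = (50, 72).
Step 4: Order so x ≤ y and verify: 50² + 72² = 2500 + 5184 = 7684 = n. ✓

n = 7684 = 50² + 72² (one valid representation with x ≤ y).


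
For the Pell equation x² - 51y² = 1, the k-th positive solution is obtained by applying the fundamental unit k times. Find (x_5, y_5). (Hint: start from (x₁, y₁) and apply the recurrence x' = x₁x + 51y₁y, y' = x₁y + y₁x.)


Step 1: Find the fundamental solution (x₁, y₁) of x² - 51y² = 1.
  Expand √51 as a continued fraction. a₀ = ⌊√51⌋ = 7; iterate m_{k+1} = d_k·a_k − m_k, d_{k+1} = (51 − m_{k+1}²)/d_k, a_{k+1} = ⌊(a₀ + m_{k+1})/d_{k+1}⌋ (starting m₀ = 0, d₀ = 1), with convergents p_k = a_k·p_{k-1} + p_{k-2}, q_k = a_k·q_{k-1} + q_{k-2} (p₋₁ = 1, q₋₁ = 0):
  k = 0: a₀ = 7; p₀/q₀ = 7/1; p₀² − 51·q₀² = 49 − 51 = -2.
  k = 1: m = 7, d = 2, a = ⌊(7 + 7)/2⌋ = 7; p/q = (7·7 + 1)/(7·1 + 0) = 50/7; p² − 51·q² = 2500 − 2499 = 1.
  The first convergent with p² − 51·q² = 1 gives the fundamental solution (x₁, y₁) = (50, 7).
Step 2: Apply the recurrence (x_{n+1}, y_{n+1}) = (x₁x_n + 51y₁y_n, x₁y_n + y₁x_n) repeatedly.
  From (x_1, y_1) = (50, 7): x_2 = 50·50 + 51·7·7 = 4999; y_2 = 50·7 + 7·50 = 700.
  From (x_2, y_2) = (4999, 700): x_3 = 50·4999 + 51·7·700 = 499850; y_3 = 50·700 + 7·4999 = 69993.
  From (x_3, y_3) = (499850, 69993): x_4 = 50·499850 + 51·7·69993 = 49980001; y_4 = 50·69993 + 7·499850 = 6998600.
  From (x_4, y_4) = (49980001, 6998600): x_5 = 50·49980001 + 51·7·6998600 = 4997500250; y_5 = 50·6998600 + 7·49980001 = 699790007.
Step 3: Verify x_5² - 51·y_5² = 24975008748750062500 - 24975008748750062499 = 1 (should be 1). ✓

(x_1, y_1) = (50, 7); (x_5, y_5) = (4997500250, 699790007).


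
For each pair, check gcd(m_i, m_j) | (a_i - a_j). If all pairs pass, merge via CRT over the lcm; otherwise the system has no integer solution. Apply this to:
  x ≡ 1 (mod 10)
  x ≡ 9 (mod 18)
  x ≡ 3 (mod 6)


Moduli 10, 18, 6 are not pairwise coprime, so CRT works modulo lcm(m_i) when all pairwise compatibility conditions hold.
Pairwise compatibility: gcd(m_i, m_j) must divide a_i - a_j for every pair.
Merge one congruence at a time:
  Start: x ≡ 1 (mod 10).
  Combine with x ≡ 9 (mod 18): gcd(10, 18) = 2; 9 - 1 = 8, which IS divisible by 2, so compatible.
    Write x = 1 + 10·t and substitute into x ≡ 9 (mod 18): 10·t ≡ 9 − 1 = 8 (mod 18).
    Divide the congruence (and modulus) by g = 2: 5·t ≡ 4 (mod 9).
    The inverse of 5 mod 9 is 2 (since 5·2 = 10 = 1·9 + 1), so t ≡ 2·4 = 8 ≡ 8 (mod 9).
    Then x = 1 + 10·8 = 81, valid modulo lcm(10, 18) = 90: x ≡ 81 (mod 90).
  Combine with x ≡ 3 (mod 6): gcd(90, 6) = 6; 3 - 81 = -78, which IS divisible by 6, so compatible.
    Write x = 81 + 90·t and substitute into x ≡ 3 (mod 6): 90·t ≡ 3 − 81 = -78 (mod 6).
    Divide the congruence (and modulus) by g = 6: 15·t ≡ -13 (mod 1).
    Modulo 1 every t works; take t = 0.
    Then x = 81 + 90·0 = 81, valid modulo lcm(90, 6) = 90: x ≡ 81 (mod 90).
Verify: 81 mod 10 = 1, 81 mod 18 = 9, 81 mod 6 = 3.

x ≡ 81 (mod 90).


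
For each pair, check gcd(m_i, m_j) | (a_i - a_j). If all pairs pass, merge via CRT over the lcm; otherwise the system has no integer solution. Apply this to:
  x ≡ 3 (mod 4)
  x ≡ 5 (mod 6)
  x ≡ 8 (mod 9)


Moduli 4, 6, 9 are not pairwise coprime, so CRT works modulo lcm(m_i) when all pairwise compatibility conditions hold.
Pairwise compatibility: gcd(m_i, m_j) must divide a_i - a_j for every pair.
Merge one congruence at a time:
  Start: x ≡ 3 (mod 4).
  Combine with x ≡ 5 (mod 6): gcd(4, 6) = 2; 5 - 3 = 2, which IS divisible by 2, so compatible.
    Write x = 3 + 4·t and substitute into x ≡ 5 (mod 6): 4·t ≡ 5 − 3 = 2 (mod 6).
    Divide the congruence (and modulus) by g = 2: 2·t ≡ 1 (mod 3).
    The inverse of 2 mod 3 is 2 (since 2·2 = 4 = 1·3 + 1), so t ≡ 2·1 = 2 ≡ 2 (mod 3).
    Then x = 3 + 4·2 = 11, valid modulo lcm(4, 6) = 12: x ≡ 11 (mod 12).
  Combine with x ≡ 8 (mod 9): gcd(12, 9) = 3; 8 - 11 = -3, which IS divisible by 3, so compatible.
    Write x = 11 + 12·t and substitute into x ≡ 8 (mod 9): 12·t ≡ 8 − 11 = -3 (mod 9).
    Divide the congruence (and modulus) by g = 3: 4·t ≡ -1 (mod 3).
    Reduce coefficients mod 3: 1·t ≡ 2 (mod 3).
    So t ≡ 2 (mod 3).
    Then x = 11 + 12·2 = 35, valid modulo lcm(12, 9) = 36: x ≡ 35 (mod 36).
Verify: 35 mod 4 = 3, 35 mod 6 = 5, 35 mod 9 = 8.

x ≡ 35 (mod 36).


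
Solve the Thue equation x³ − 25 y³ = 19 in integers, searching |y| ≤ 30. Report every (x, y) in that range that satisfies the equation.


The equation is x³ - 25y³ = 19. For fixed y, x³ = 25·y³ + 19, so a solution requires the RHS to be a perfect cube.
Strategy: iterate y from -30 to 30, compute RHS = 25·y³ + 19, and check whether it is a (positive or negative) perfect cube.
Check small values of y:
  y = 0: RHS = 19 is not a perfect cube.
  y = 1: RHS = 44 is not a perfect cube.
  y = -1: RHS = -6 is not a perfect cube.
  y = 2: RHS = 219 is not a perfect cube.
  y = -2: RHS = -181 is not a perfect cube.
  y = 3: RHS = 694 is not a perfect cube.
  y = -3: RHS = -656 is not a perfect cube.
Continuing the search up to |y| = 30 finds no solutions either.
No (x, y) in the scanned range satisfies the equation.

No integer solutions with |y| ≤ 30.


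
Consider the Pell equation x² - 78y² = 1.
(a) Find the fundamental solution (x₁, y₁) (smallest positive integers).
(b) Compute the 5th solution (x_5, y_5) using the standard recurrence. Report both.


Step 1: Find the fundamental solution (x₁, y₁) of x² - 78y² = 1.
  Expand √78 as a continued fraction. a₀ = ⌊√78⌋ = 8; iterate m_{k+1} = d_k·a_k − m_k, d_{k+1} = (78 − m_{k+1}²)/d_k, a_{k+1} = ⌊(a₀ + m_{k+1})/d_{k+1}⌋ (starting m₀ = 0, d₀ = 1), with convergents p_k = a_k·p_{k-1} + p_{k-2}, q_k = a_k·q_{k-1} + q_{k-2} (p₋₁ = 1, q₋₁ = 0):
  k = 0: a₀ = 8; p₀/q₀ = 8/1; p₀² − 78·q₀² = 64 − 78 = -14.
  k = 1: m = 8, d = 14, a = ⌊(8 + 8)/14⌋ = 1; p/q = (1·8 + 1)/(1·1 + 0) = 9/1; p² − 78·q² = 81 − 78 = 3.
  k = 2: m = 6, d = 3, a = ⌊(8 + 6)/3⌋ = 4; p/q = (4·9 + 8)/(4·1 + 1) = 44/5; p² − 78·q² = 1936 − 1950 = -14.
  k = 3: m = 6, d = 14, a = ⌊(8 + 6)/14⌋ = 1; p/q = (1·44 + 9)/(1·5 + 1) = 53/6; p² − 78·q² = 2809 − 2808 = 1.
  The first convergent with p² − 78·q² = 1 gives the fundamental solution (x₁, y₁) = (53, 6).
Step 2: Apply the recurrence (x_{n+1}, y_{n+1}) = (x₁x_n + 78y₁y_n, x₁y_n + y₁x_n) repeatedly.
  From (x_1, y_1) = (53, 6): x_2 = 53·53 + 78·6·6 = 5617; y_2 = 53·6 + 6·53 = 636.
  From (x_2, y_2) = (5617, 636): x_3 = 53·5617 + 78·6·636 = 595349; y_3 = 53·636 + 6·5617 = 67410.
  From (x_3, y_3) = (595349, 67410): x_4 = 53·595349 + 78·6·67410 = 63101377; y_4 = 53·67410 + 6·595349 = 7144824.
  From (x_4, y_4) = (63101377, 7144824): x_5 = 53·63101377 + 78·6·7144824 = 6688150613; y_5 = 53·7144824 + 6·63101377 = 757283934.
Step 3: Verify x_5² - 78·y_5² = 44731358622172275769 - 44731358622172275768 = 1 (should be 1). ✓

(x_1, y_1) = (53, 6); (x_5, y_5) = (6688150613, 757283934).


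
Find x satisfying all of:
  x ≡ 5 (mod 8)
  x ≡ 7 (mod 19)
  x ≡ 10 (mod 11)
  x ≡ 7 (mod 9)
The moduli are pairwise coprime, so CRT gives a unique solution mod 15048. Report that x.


Product of moduli M = 8 · 19 · 11 · 9 = 15048.
Merge one congruence at a time:
  Start: x ≡ 5 (mod 8).
  Combine with x ≡ 7 (mod 19); new modulus lcm = 152.
    Write x = 5 + 8·t and substitute into x ≡ 7 (mod 19): 8·t ≡ 7 − 5 = 2 (mod 19).
    The inverse of 8 mod 19 is 12 (since 8·12 = 96 = 5·19 + 1), so t ≡ 12·2 = 24 ≡ 5 (mod 19).
    Then x = 5 + 8·5 = 45, valid modulo lcm(8, 19) = 152: x ≡ 45 (mod 152).
  Combine with x ≡ 10 (mod 11); new modulus lcm = 1672.
    Write x = 45 + 152·t and substitute into x ≡ 10 (mod 11): 152·t ≡ 10 − 45 = -35 (mod 11).
    Reduce coefficients mod 11: 9·t ≡ 9 (mod 11).
    The inverse of 9 mod 11 is 5 (since 9·5 = 45 = 4·11 + 1), so t ≡ 5·9 = 45 ≡ 1 (mod 11).
    Then x = 45 + 152·1 = 197, valid modulo lcm(152, 11) = 1672: x ≡ 197 (mod 1672).
  Combine with x ≡ 7 (mod 9); new modulus lcm = 15048.
    Write x = 197 + 1672·t and substitute into x ≡ 7 (mod 9): 1672·t ≡ 7 − 197 = -190 (mod 9).
    Reduce coefficients mod 9: 7·t ≡ 8 (mod 9).
    The inverse of 7 mod 9 is 4 (since 7·4 = 28 = 3·9 + 1), so t ≡ 4·8 = 32 ≡ 5 (mod 9).
    Then x = 197 + 1672·5 = 8557, valid modulo lcm(1672, 9) = 15048: x ≡ 8557 (mod 15048).
Verify against each original: 8557 mod 8 = 5, 8557 mod 19 = 7, 8557 mod 11 = 10, 8557 mod 9 = 7.

x ≡ 8557 (mod 15048).


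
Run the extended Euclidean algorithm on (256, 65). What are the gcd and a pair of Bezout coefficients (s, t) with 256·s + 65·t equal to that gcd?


Euclidean algorithm on (256, 65) — divide until remainder is 0:
  256 = 3 · 65 + 61
  65 = 1 · 61 + 4
  61 = 15 · 4 + 1
  4 = 4 · 1 + 0
gcd(256, 65) = 1.
Track Bezout coefficients alongside the remainders: start with r₀ = 256 = a·1 + b·0 (s = 1, t = 0) and r₁ = 65 = a·0 + b·1 (s = 0, t = 1); each new remainder r_{k+1} = r_{k-1} − q_k·r_k inherits s_{k+1} = s_{k-1} − q_k·s_k, t_{k+1} = t_{k-1} − q_k·t_k, so r_k = a·s_k + b·t_k at every step:
  q = 3: r = 61, s = 1 − 3·0 = 1, t = 0 − 3·1 = -3  (check: 256·1 + 65·(-3) = 61)
  q = 1: r = 4, s = 0 − 1·1 = -1, t = 1 − 1·(-3) = 4  (check: 256·(-1) + 65·4 = 4)
  q = 15: r = 1, s = 1 − 15·(-1) = 16, t = -3 − 15·4 = -63  (check: 256·16 + 65·(-63) = 1)
The row with r = 1 (the gcd) gives the Bezout coefficients s = 16, t = -63.
Result: 256 · (16) + 65 · (-63) = 1.

gcd(256, 65) = 1; s = 16, t = -63 (check: 256·16 + 65·(-63) = 1).


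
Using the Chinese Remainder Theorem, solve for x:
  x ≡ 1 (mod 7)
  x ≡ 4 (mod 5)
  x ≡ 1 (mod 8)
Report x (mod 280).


Moduli 7, 5, 8 are pairwise coprime; by CRT there is a unique solution modulo M = 7 · 5 · 8 = 280.
Solve pairwise, accumulating the modulus:
  Start with x ≡ 1 (mod 7).
  Combine with x ≡ 4 (mod 5): since gcd(7, 5) = 1, we get a unique residue mod 35.
    Write x = 1 + 7·t and substitute into x ≡ 4 (mod 5): 7·t ≡ 4 − 1 = 3 (mod 5).
    Reduce coefficients mod 5: 2·t ≡ 3 (mod 5).
    The inverse of 2 mod 5 is 3 (since 2·3 = 6 = 1·5 + 1), so t ≡ 3·3 = 9 ≡ 4 (mod 5).
    Then x = 1 + 7·4 = 29, valid modulo lcm(7, 5) = 35: x ≡ 29 (mod 35).
  Combine with x ≡ 1 (mod 8): since gcd(35, 8) = 1, we get a unique residue mod 280.
    Write x = 29 + 35·t and substitute into x ≡ 1 (mod 8): 35·t ≡ 1 − 29 = -28 (mod 8).
    Reduce coefficients mod 8: 3·t ≡ 4 (mod 8).
    The inverse of 3 mod 8 is 3 (since 3·3 = 9 = 1·8 + 1), so t ≡ 3·4 = 12 ≡ 4 (mod 8).
    Then x = 29 + 35·4 = 169, valid modulo lcm(35, 8) = 280: x ≡ 169 (mod 280).
Verify: 169 mod 7 = 1 ✓, 169 mod 5 = 4 ✓, 169 mod 8 = 1 ✓.

x ≡ 169 (mod 280).


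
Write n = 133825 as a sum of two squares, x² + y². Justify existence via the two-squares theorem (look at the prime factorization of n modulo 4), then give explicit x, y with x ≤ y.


Step 1: Factor n = 133825 = 5^2 · 53 · 101.
Step 2: Check the mod-4 condition on each prime factor: 5 ≡ 1 (mod 4), exponent 2; 53 ≡ 1 (mod 4), exponent 1; 101 ≡ 1 (mod 4), exponent 1.
All primes ≡ 3 (mod 4) appear to even exponent (or don't appear), so by the two-squares theorem n IS expressible as a sum of two squares.
Step 3: Build a representation. Group n = k² · m with k = 5 and m = 53 · 101 = 5353 (a product of primes ≡ 1 (mod 4)); a representation of m scales to one of n via (k·x)² + (k·y)² = k²(x² + y²). Each prime p ≡ 1 (mod 4) is itself a sum of two squares; find a² by testing p − a² for a perfect square:
  53: 53 − 1² = 52, 53 − 2² = 49 = 7² ⇒ 53 = 2² + 7².
  101: 101 − 1² = 100 = 10² ⇒ 101 = 1² + 10².
  Combine using the Brahmagupta–Fibonacci identity (a² + b²)(c² + d²) = (ac − bd)² + (ad + bc)² = (ac + bd)² + (ad − bc)²:
  53 · 101 = 5353: from (2² + 7²)(1² + 10²), take (2·1 − 7·10, 2·10 + 7·1) = (2 − 70, 20 + 7) = (-68, 27); dropping signs (only squares matter) gives (68, 27); check 68² + 27² = 4624 + 729 = 5353 ✓.
  Scale by k = 5: (5·68, 5·27) = (340, 135).
Step 4: Order so x ≤ y and verify: 135² + 340² = 18225 + 115600 = 133825 = n. ✓

n = 133825 = 135² + 340² (one valid representation with x ≤ y).


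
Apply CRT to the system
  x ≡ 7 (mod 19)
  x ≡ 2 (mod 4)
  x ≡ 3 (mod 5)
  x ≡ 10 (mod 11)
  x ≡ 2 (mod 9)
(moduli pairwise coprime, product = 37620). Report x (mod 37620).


Product of moduli M = 19 · 4 · 5 · 11 · 9 = 37620.
Merge one congruence at a time:
  Start: x ≡ 7 (mod 19).
  Combine with x ≡ 2 (mod 4); new modulus lcm = 76.
    Write x = 7 + 19·t and substitute into x ≡ 2 (mod 4): 19·t ≡ 2 − 7 = -5 (mod 4).
    Reduce coefficients mod 4: 3·t ≡ 3 (mod 4).
    The inverse of 3 mod 4 is 3 (since 3·3 = 9 = 2·4 + 1), so t ≡ 3·3 = 9 ≡ 1 (mod 4).
    Then x = 7 + 19·1 = 26, valid modulo lcm(19, 4) = 76: x ≡ 26 (mod 76).
  Combine with x ≡ 3 (mod 5); new modulus lcm = 380.
    Write x = 26 + 76·t and substitute into x ≡ 3 (mod 5): 76·t ≡ 3 − 26 = -23 (mod 5).
    Reduce coefficients mod 5: 1·t ≡ 2 (mod 5).
    So t ≡ 2 (mod 5).
    Then x = 26 + 76·2 = 178, valid modulo lcm(76, 5) = 380: x ≡ 178 (mod 380).
  Combine with x ≡ 10 (mod 11); new modulus lcm = 4180.
    Write x = 178 + 380·t and substitute into x ≡ 10 (mod 11): 380·t ≡ 10 − 178 = -168 (mod 11).
    Reduce coefficients mod 11: 6·t ≡ 8 (mod 11).
    The inverse of 6 mod 11 is 2 (since 6·2 = 12 = 1·11 + 1), so t ≡ 2·8 = 16 ≡ 5 (mod 11).
    Then x = 178 + 380·5 = 2078, valid modulo lcm(380, 11) = 4180: x ≡ 2078 (mod 4180).
  Combine with x ≡ 2 (mod 9); new modulus lcm = 37620.
    Write x = 2078 + 4180·t and substitute into x ≡ 2 (mod 9): 4180·t ≡ 2 − 2078 = -2076 (mod 9).
    Reduce coefficients mod 9: 4·t ≡ 3 (mod 9).
    The inverse of 4 mod 9 is 7 (since 4·7 = 28 = 3·9 + 1), so t ≡ 7·3 = 21 ≡ 3 (mod 9).
    Then x = 2078 + 4180·3 = 14618, valid modulo lcm(4180, 9) = 37620: x ≡ 14618 (mod 37620).
Verify against each original: 14618 mod 19 = 7, 14618 mod 4 = 2, 14618 mod 5 = 3, 14618 mod 11 = 10, 14618 mod 9 = 2.

x ≡ 14618 (mod 37620).


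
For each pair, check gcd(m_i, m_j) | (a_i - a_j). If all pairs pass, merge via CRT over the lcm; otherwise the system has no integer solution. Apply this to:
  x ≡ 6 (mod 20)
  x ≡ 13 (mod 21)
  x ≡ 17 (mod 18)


Moduli 20, 21, 18 are not pairwise coprime, so CRT works modulo lcm(m_i) when all pairwise compatibility conditions hold.
Pairwise compatibility: gcd(m_i, m_j) must divide a_i - a_j for every pair.
Merge one congruence at a time:
  Start: x ≡ 6 (mod 20).
  Combine with x ≡ 13 (mod 21): gcd(20, 21) = 1; 13 - 6 = 7, which IS divisible by 1, so compatible.
    Write x = 6 + 20·t and substitute into x ≡ 13 (mod 21): 20·t ≡ 13 − 6 = 7 (mod 21).
    The inverse of 20 mod 21 is 20 (since 20·20 = 400 = 19·21 + 1), so t ≡ 20·7 = 140 ≡ 14 (mod 21).
    Then x = 6 + 20·14 = 286, valid modulo lcm(20, 21) = 420: x ≡ 286 (mod 420).
  Combine with x ≡ 17 (mod 18): gcd(420, 18) = 6, and 17 - 286 = -269 is NOT divisible by 6.
    ⇒ system is inconsistent (no integer solution).

No solution (the system is inconsistent).


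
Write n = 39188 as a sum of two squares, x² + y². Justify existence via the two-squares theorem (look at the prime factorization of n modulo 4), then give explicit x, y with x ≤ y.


Step 1: Factor n = 39188 = 2^2 · 97 · 101.
Step 2: Check the mod-4 condition on each prime factor: 2 = 2 (special); 97 ≡ 1 (mod 4), exponent 1; 101 ≡ 1 (mod 4), exponent 1.
All primes ≡ 3 (mod 4) appear to even exponent (or don't appear), so by the two-squares theorem n IS expressible as a sum of two squares.
Step 3: Build a representation. Group n = k² · m with k = 2 and m = 97 · 101 = 9797 (a product of primes ≡ 1 (mod 4)); a representation of m scales to one of n via (k·x)² + (k·y)² = k²(x² + y²). Each prime p ≡ 1 (mod 4) is itself a sum of two squares; find a² by testing p − a² for a perfect square:
  97: 97 − 1² = 96, 97 − 2² = 93, 97 − 3² = 88, 97 − 4² = 81 = 9² ⇒ 97 = 4² + 9².
  101: 101 − 1² = 100 = 10² ⇒ 101 = 1² + 10².
  Combine using the Brahmagupta–Fibonacci identity (a² + b²)(c² + d²) = (ac − bd)² + (ad + bc)² = (ac + bd)² + (ad − bc)²:
  97 · 101 = 9797: from (4² + 9²)(1² + 10²), take (4·1 − 9·10, 4·10 + 9·1) = (4 − 90, 40 + 9) = (-86, 49); dropping signs (only squares matter) gives (86, 49); check 86² + 49² = 7396 + 2401 = 9797 ✓.
  Scale by k = 2: (2·86, 2·49) = (172, 98).
Step 4: Order so x ≤ y and verify: 98² + 172² = 9604 + 29584 = 39188 = n. ✓

n = 39188 = 98² + 172² (one valid representation with x ≤ y).


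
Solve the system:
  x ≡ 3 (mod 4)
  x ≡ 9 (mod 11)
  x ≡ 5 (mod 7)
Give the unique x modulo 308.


Moduli 4, 11, 7 are pairwise coprime; by CRT there is a unique solution modulo M = 4 · 11 · 7 = 308.
Solve pairwise, accumulating the modulus:
  Start with x ≡ 3 (mod 4).
  Combine with x ≡ 9 (mod 11): since gcd(4, 11) = 1, we get a unique residue mod 44.
    Write x = 3 + 4·t and substitute into x ≡ 9 (mod 11): 4·t ≡ 9 − 3 = 6 (mod 11).
    The inverse of 4 mod 11 is 3 (since 4·3 = 12 = 1·11 + 1), so t ≡ 3·6 = 18 ≡ 7 (mod 11).
    Then x = 3 + 4·7 = 31, valid modulo lcm(4, 11) = 44: x ≡ 31 (mod 44).
  Combine with x ≡ 5 (mod 7): since gcd(44, 7) = 1, we get a unique residue mod 308.
    Write x = 31 + 44·t and substitute into x ≡ 5 (mod 7): 44·t ≡ 5 − 31 = -26 (mod 7).
    Reduce coefficients mod 7: 2·t ≡ 2 (mod 7).
    The inverse of 2 mod 7 is 4 (since 2·4 = 8 = 1·7 + 1), so t ≡ 4·2 = 8 ≡ 1 (mod 7).
    Then x = 31 + 44·1 = 75, valid modulo lcm(44, 7) = 308: x ≡ 75 (mod 308).
Verify: 75 mod 4 = 3 ✓, 75 mod 11 = 9 ✓, 75 mod 7 = 5 ✓.

x ≡ 75 (mod 308).


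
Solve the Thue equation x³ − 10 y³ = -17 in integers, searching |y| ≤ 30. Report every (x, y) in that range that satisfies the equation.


The equation is x³ - 10y³ = -17. For fixed y, x³ = 10·y³ − 17, so a solution requires the RHS to be a perfect cube.
Strategy: iterate y from -30 to 30, compute RHS = 10·y³ − 17, and check whether it is a (positive or negative) perfect cube.
Check small values of y:
  y = 0: RHS = -17 is not a perfect cube.
  y = 1: RHS = -7 is not a perfect cube.
  y = -1: RHS = -27 = (-3)³ ⇒ x = -3 works.
  y = 2: RHS = 63 is not a perfect cube.
  y = -2: RHS = -97 is not a perfect cube.
  y = 3: RHS = 253 is not a perfect cube.
  y = -3: RHS = -287 is not a perfect cube.
Continuing the search up to |y| = 30 finds no further solutions beyond those listed.
Collected solutions: (-3, -1).

Solutions (with |y| ≤ 30): (-3, -1).


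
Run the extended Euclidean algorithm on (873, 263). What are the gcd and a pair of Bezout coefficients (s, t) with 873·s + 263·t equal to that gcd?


Euclidean algorithm on (873, 263) — divide until remainder is 0:
  873 = 3 · 263 + 84
  263 = 3 · 84 + 11
  84 = 7 · 11 + 7
  11 = 1 · 7 + 4
  7 = 1 · 4 + 3
  4 = 1 · 3 + 1
  3 = 3 · 1 + 0
gcd(873, 263) = 1.
Track Bezout coefficients alongside the remainders: start with r₀ = 873 = a·1 + b·0 (s = 1, t = 0) and r₁ = 263 = a·0 + b·1 (s = 0, t = 1); each new remainder r_{k+1} = r_{k-1} − q_k·r_k inherits s_{k+1} = s_{k-1} − q_k·s_k, t_{k+1} = t_{k-1} − q_k·t_k, so r_k = a·s_k + b·t_k at every step:
  q = 3: r = 84, s = 1 − 3·0 = 1, t = 0 − 3·1 = -3  (check: 873·1 + 263·(-3) = 84)
  q = 3: r = 11, s = 0 − 3·1 = -3, t = 1 − 3·(-3) = 10  (check: 873·(-3) + 263·10 = 11)
  q = 7: r = 7, s = 1 − 7·(-3) = 22, t = -3 − 7·10 = -73  (check: 873·22 + 263·(-73) = 7)
  q = 1: r = 4, s = -3 − 1·22 = -25, t = 10 − 1·(-73) = 83  (check: 873·(-25) + 263·83 = 4)
  q = 1: r = 3, s = 22 − 1·(-25) = 47, t = -73 − 1·83 = -156  (check: 873·47 + 263·(-156) = 3)
  q = 1: r = 1, s = -25 − 1·47 = -72, t = 83 − 1·(-156) = 239  (check: 873·(-72) + 263·239 = 1)
The row with r = 1 (the gcd) gives the Bezout coefficients s = -72, t = 239.
Result: 873 · (-72) + 263 · (239) = 1.

gcd(873, 263) = 1; s = -72, t = 239 (check: 873·(-72) + 263·239 = 1).


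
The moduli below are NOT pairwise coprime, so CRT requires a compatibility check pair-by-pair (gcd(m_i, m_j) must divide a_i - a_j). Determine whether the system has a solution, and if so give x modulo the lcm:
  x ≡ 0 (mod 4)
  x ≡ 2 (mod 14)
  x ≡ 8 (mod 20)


Moduli 4, 14, 20 are not pairwise coprime, so CRT works modulo lcm(m_i) when all pairwise compatibility conditions hold.
Pairwise compatibility: gcd(m_i, m_j) must divide a_i - a_j for every pair.
Merge one congruence at a time:
  Start: x ≡ 0 (mod 4).
  Combine with x ≡ 2 (mod 14): gcd(4, 14) = 2; 2 - 0 = 2, which IS divisible by 2, so compatible.
    Write x = 0 + 4·t and substitute into x ≡ 2 (mod 14): 4·t ≡ 2 − 0 = 2 (mod 14).
    Divide the congruence (and modulus) by g = 2: 2·t ≡ 1 (mod 7).
    The inverse of 2 mod 7 is 4 (since 2·4 = 8 = 1·7 + 1), so t ≡ 4·1 = 4 ≡ 4 (mod 7).
    Then x = 0 + 4·4 = 16, valid modulo lcm(4, 14) = 28: x ≡ 16 (mod 28).
  Combine with x ≡ 8 (mod 20): gcd(28, 20) = 4; 8 - 16 = -8, which IS divisible by 4, so compatible.
    Write x = 16 + 28·t and substitute into x ≡ 8 (mod 20): 28·t ≡ 8 − 16 = -8 (mod 20).
    Divide the congruence (and modulus) by g = 4: 7·t ≡ -2 (mod 5).
    Reduce coefficients mod 5: 2·t ≡ 3 (mod 5).
    The inverse of 2 mod 5 is 3 (since 2·3 = 6 = 1·5 + 1), so t ≡ 3·3 = 9 ≡ 4 (mod 5).
    Then x = 16 + 28·4 = 128, valid modulo lcm(28, 20) = 140: x ≡ 128 (mod 140).
Verify: 128 mod 4 = 0, 128 mod 14 = 2, 128 mod 20 = 8.

x ≡ 128 (mod 140).


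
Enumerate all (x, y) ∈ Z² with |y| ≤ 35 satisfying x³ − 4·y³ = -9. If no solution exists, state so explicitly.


The equation is x³ - 4y³ = -9. For fixed y, x³ = 4·y³ − 9, so a solution requires the RHS to be a perfect cube.
Strategy: iterate y from -35 to 35, compute RHS = 4·y³ − 9, and check whether it is a (positive or negative) perfect cube.
Check small values of y:
  y = 0: RHS = -9 is not a perfect cube.
  y = 1: RHS = -5 is not a perfect cube.
  y = -1: RHS = -13 is not a perfect cube.
  y = 2: RHS = 23 is not a perfect cube.
  y = -2: RHS = -41 is not a perfect cube.
  y = 3: RHS = 99 is not a perfect cube.
  y = -3: RHS = -117 is not a perfect cube.
Continuing the search up to |y| = 35 finds no solutions either.
No (x, y) in the scanned range satisfies the equation.

No integer solutions with |y| ≤ 35.


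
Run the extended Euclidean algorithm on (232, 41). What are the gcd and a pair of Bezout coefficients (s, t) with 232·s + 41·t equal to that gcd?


Euclidean algorithm on (232, 41) — divide until remainder is 0:
  232 = 5 · 41 + 27
  41 = 1 · 27 + 14
  27 = 1 · 14 + 13
  14 = 1 · 13 + 1
  13 = 13 · 1 + 0
gcd(232, 41) = 1.
Track Bezout coefficients alongside the remainders: start with r₀ = 232 = a·1 + b·0 (s = 1, t = 0) and r₁ = 41 = a·0 + b·1 (s = 0, t = 1); each new remainder r_{k+1} = r_{k-1} − q_k·r_k inherits s_{k+1} = s_{k-1} − q_k·s_k, t_{k+1} = t_{k-1} − q_k·t_k, so r_k = a·s_k + b·t_k at every step:
  q = 5: r = 27, s = 1 − 5·0 = 1, t = 0 − 5·1 = -5  (check: 232·1 + 41·(-5) = 27)
  q = 1: r = 14, s = 0 − 1·1 = -1, t = 1 − 1·(-5) = 6  (check: 232·(-1) + 41·6 = 14)
  q = 1: r = 13, s = 1 − 1·(-1) = 2, t = -5 − 1·6 = -11  (check: 232·2 + 41·(-11) = 13)
  q = 1: r = 1, s = -1 − 1·2 = -3, t = 6 − 1·(-11) = 17  (check: 232·(-3) + 41·17 = 1)
The row with r = 1 (the gcd) gives the Bezout coefficients s = -3, t = 17.
Result: 232 · (-3) + 41 · (17) = 1.

gcd(232, 41) = 1; s = -3, t = 17 (check: 232·(-3) + 41·17 = 1).
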